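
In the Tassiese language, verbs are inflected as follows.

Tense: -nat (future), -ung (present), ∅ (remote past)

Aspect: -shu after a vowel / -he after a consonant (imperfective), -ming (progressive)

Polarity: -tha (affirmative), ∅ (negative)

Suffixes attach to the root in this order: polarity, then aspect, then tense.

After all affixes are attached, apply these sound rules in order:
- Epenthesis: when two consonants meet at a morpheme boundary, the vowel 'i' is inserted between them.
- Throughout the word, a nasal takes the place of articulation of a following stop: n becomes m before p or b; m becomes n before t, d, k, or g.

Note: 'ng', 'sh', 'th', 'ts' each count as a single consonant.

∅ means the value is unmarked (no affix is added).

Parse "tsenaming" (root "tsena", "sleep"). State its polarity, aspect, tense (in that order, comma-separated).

negative, progressive, remote past

Segment: tsena-ming.
polarity: ∅ → negative.
aspect: -ming → progressive.
tense: ∅ → remote past.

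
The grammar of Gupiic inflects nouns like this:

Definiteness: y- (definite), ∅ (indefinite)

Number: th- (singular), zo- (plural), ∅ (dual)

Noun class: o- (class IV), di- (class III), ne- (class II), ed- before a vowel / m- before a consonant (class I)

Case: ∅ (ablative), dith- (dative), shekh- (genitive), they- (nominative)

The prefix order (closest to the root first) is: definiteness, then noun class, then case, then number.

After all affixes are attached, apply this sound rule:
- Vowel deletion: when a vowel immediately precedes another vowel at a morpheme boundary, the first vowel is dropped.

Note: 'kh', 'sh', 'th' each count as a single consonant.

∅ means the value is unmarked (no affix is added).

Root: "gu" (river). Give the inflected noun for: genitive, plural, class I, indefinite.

definiteness = indefinite: zero marking, form stays gu.
Attach noun class class I m- (before consonant 'g') → mgu.
Attach case genitive shekh- → shekhmgu.
Attach number plural zo- → zoshekhmgu.
Vowel deletion: no change.

zoshekhmgu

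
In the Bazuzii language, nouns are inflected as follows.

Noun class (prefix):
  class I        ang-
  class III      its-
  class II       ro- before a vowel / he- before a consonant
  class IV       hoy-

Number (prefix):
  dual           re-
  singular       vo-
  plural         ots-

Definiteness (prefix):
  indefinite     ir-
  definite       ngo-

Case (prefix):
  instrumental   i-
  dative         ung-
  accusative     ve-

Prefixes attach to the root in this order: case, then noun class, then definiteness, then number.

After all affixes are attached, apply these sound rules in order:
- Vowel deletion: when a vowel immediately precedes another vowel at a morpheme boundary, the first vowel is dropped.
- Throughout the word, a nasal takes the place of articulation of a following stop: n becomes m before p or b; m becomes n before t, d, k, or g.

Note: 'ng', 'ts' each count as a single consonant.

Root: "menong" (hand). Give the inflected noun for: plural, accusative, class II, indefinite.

Attach case accusative ve- → vemenong.
Attach noun class class II he- (before consonant 'v') → hevemenong.
Attach definiteness indefinite ir- → irhevemenong.
Attach number plural ots- → otsirhevemenong.
Vowel deletion: no change.
Nasal assimilation: no change.

otsirhevemenong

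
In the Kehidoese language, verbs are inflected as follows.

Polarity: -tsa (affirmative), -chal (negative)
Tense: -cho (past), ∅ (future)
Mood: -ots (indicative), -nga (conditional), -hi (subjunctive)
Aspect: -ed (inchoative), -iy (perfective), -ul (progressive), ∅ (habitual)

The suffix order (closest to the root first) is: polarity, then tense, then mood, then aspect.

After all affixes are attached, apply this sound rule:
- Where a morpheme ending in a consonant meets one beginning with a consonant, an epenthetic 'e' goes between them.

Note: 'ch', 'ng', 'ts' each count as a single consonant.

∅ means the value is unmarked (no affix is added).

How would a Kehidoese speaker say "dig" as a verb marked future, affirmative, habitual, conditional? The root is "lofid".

Attach polarity affirmative -tsa → lofidtsa.
tense = future: zero marking, form stays lofidtsa.
Attach mood conditional -nga → lofidtsanga.
aspect = habitual: zero marking, form stays lofidtsanga.
Apply epenthesis: lofidtsanga → lofidetsanga.

lofidetsanga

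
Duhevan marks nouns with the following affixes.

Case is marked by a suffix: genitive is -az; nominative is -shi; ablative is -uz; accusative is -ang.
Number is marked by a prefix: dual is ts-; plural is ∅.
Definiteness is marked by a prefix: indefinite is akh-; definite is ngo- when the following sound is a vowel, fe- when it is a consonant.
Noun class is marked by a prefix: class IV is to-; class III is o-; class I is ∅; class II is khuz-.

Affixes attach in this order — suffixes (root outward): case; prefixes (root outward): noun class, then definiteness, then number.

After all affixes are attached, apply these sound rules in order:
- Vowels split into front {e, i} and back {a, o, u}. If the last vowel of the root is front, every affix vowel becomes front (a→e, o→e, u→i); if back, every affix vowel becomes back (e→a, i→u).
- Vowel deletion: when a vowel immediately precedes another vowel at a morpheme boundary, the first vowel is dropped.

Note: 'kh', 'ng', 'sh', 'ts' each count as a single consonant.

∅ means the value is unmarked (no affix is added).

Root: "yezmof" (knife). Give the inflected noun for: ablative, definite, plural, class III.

ngoyezmofuz

Attach noun class class III o- → oyezmof.
Attach definiteness definite ngo- (before vowel 'o') → ngooyezmof.
number = plural: zero marking, form stays ngooyezmof.
Attach case ablative -uz → ngooyezmofuz.
Vowel harmony: no change.
Apply vowel deletion: ngooyezmofuz → ngoyezmofuz.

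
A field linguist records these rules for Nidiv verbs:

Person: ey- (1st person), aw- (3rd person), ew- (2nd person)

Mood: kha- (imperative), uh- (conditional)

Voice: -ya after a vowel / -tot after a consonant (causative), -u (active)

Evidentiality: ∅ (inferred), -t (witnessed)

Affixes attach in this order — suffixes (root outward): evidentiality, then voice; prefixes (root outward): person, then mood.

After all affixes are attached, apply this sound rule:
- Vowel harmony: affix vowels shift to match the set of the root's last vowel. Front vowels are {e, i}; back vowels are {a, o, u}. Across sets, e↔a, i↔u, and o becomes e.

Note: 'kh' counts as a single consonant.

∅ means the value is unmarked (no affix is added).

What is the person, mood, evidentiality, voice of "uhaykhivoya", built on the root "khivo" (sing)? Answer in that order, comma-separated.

Segment: uh-ey-khivo-ya.
person: ey- → 1st person.
mood: uh- → conditional.
evidentiality: ∅ → inferred.
voice: -ya/tot → causative.

1st person, conditional, inferred, causative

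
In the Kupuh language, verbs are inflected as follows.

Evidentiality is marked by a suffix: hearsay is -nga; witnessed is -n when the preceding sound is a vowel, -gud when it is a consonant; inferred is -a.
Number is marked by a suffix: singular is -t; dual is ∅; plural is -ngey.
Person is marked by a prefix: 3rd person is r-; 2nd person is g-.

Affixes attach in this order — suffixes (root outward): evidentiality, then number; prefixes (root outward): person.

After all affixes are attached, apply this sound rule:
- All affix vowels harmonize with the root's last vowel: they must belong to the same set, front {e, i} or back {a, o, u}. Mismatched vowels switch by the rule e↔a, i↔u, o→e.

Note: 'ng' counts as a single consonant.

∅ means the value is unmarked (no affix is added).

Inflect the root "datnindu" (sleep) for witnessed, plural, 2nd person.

gdatnindunngay

Attach person 2nd person g- → gdatnindu.
Attach evidentiality witnessed -n (after vowel 'u') → gdatnindun.
Attach number plural -ngey → gdatnindunngey.
Apply vowel harmony: gdatnindunngey → gdatnindunngay.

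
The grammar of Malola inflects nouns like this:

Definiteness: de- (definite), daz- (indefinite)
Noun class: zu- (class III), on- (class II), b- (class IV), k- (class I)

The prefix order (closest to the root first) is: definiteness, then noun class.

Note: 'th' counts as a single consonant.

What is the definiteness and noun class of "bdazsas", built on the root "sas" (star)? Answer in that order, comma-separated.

indefinite, class IV

Segment: b-daz-sas.
definiteness: daz- → indefinite.
noun class: b- → class IV.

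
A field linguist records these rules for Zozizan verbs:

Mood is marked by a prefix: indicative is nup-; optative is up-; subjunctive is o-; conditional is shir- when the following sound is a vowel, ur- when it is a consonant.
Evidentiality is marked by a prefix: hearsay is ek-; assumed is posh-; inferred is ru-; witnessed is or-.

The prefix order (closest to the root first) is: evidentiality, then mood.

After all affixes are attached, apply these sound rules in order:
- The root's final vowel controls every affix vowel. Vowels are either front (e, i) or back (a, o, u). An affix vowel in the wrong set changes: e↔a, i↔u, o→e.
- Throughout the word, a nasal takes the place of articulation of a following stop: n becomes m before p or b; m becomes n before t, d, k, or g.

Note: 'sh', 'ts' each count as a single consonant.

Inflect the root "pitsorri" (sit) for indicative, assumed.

nippeshpitsorri

Attach evidentiality assumed posh- → poshpitsorri.
Attach mood indicative nup- → nupposhpitsorri.
Apply vowel harmony: nupposhpitsorri → nippeshpitsorri.
Nasal assimilation: no change.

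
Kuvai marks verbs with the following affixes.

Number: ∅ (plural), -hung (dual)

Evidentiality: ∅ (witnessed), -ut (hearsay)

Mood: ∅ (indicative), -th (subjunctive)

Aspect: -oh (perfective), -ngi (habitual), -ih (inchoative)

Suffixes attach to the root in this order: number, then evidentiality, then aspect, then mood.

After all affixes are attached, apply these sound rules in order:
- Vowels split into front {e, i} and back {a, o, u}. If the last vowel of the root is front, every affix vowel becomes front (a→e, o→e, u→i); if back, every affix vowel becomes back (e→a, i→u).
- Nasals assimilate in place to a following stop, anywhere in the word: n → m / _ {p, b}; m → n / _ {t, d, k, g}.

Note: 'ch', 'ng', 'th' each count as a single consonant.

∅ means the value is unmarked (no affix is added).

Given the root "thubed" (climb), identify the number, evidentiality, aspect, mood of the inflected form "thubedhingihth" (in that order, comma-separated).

Segment: thubed-hung-ih-th.
number: -hung → dual.
evidentiality: ∅ → witnessed.
aspect: -ih → inchoative.
mood: -th → subjunctive.

dual, witnessed, inchoative, subjunctive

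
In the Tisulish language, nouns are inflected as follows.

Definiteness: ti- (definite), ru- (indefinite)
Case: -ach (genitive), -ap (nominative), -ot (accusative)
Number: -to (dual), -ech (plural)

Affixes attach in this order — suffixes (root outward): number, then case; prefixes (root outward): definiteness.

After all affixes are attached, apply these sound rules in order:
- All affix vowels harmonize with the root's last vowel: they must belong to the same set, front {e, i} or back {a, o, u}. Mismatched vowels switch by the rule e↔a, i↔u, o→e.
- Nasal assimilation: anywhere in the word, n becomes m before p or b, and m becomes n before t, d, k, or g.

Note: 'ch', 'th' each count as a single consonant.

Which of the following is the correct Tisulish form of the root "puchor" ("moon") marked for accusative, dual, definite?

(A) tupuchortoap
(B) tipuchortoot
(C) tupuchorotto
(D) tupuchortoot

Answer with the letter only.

D

Attach definiteness definite ti- → tipuchor.
Attach number dual -to → tipuchorto.
Attach case accusative -ot → tipuchortoot.
Apply vowel harmony: tipuchortoot → tupuchortoot.
Nasal assimilation: no change.
So the correct form is tupuchortoot, option (D).
(B) tipuchortoot is wrong: it fails to apply the sound rule(s).
(A) tupuchortoap is wrong: it uses nominative instead of accusative for case.
(C) tupuchorotto is wrong: it has the affixes in the wrong order.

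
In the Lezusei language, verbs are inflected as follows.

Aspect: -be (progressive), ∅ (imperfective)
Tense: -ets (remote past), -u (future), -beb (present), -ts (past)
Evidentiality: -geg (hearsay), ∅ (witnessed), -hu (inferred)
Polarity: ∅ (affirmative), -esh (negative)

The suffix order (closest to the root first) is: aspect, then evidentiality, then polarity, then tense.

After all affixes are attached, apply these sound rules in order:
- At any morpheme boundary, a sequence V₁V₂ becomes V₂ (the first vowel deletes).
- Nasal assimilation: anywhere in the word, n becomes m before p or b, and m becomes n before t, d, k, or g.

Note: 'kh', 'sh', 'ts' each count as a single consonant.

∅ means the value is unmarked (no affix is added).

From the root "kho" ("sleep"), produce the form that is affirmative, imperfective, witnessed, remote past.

aspect = imperfective: zero marking, form stays kho.
evidentiality = witnessed: zero marking, form stays kho.
polarity = affirmative: zero marking, form stays kho.
Attach tense remote past -ets → khoets.
Apply vowel deletion: khoets → khets.
Nasal assimilation: no change.

khets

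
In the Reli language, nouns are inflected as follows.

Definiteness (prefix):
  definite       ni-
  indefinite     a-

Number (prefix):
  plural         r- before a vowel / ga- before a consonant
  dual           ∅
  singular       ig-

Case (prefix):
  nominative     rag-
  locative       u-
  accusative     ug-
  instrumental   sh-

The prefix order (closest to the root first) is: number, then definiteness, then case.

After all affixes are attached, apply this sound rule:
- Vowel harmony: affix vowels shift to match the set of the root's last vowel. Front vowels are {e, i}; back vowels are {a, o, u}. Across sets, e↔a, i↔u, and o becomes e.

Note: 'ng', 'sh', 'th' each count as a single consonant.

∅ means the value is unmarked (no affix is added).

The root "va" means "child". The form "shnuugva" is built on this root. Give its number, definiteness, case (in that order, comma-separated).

singular, definite, instrumental

Segment: sh-ni-ig-va.
number: ig- → singular.
definiteness: ni- → definite.
case: sh- → instrumental.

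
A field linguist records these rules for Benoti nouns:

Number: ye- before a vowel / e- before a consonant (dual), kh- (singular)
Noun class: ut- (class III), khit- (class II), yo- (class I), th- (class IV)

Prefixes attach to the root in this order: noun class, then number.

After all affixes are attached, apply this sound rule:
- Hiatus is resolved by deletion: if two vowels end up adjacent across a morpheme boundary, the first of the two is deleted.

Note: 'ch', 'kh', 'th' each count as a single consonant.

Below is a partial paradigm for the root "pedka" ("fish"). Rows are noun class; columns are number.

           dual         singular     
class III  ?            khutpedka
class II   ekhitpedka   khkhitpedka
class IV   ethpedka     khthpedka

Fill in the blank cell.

yutpedka

Attach noun class class III ut- → utpedka.
Attach number dual ye- (before vowel 'u') → yeutpedka.
Apply vowel deletion: yeutpedka → yutpedka.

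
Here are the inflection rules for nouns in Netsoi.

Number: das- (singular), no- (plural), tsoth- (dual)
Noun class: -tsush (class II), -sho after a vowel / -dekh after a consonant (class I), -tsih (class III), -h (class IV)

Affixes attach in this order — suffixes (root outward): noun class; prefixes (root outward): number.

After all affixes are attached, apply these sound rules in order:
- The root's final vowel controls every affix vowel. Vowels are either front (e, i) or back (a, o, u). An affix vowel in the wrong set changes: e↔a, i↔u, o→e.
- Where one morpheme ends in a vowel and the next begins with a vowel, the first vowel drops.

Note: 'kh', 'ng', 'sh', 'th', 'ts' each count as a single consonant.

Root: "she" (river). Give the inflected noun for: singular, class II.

Attach number singular das- → dasshe.
Attach noun class class II -tsush → dasshetsush.
Apply vowel harmony: dasshetsush → desshetsish.
Vowel deletion: no change.

desshetsish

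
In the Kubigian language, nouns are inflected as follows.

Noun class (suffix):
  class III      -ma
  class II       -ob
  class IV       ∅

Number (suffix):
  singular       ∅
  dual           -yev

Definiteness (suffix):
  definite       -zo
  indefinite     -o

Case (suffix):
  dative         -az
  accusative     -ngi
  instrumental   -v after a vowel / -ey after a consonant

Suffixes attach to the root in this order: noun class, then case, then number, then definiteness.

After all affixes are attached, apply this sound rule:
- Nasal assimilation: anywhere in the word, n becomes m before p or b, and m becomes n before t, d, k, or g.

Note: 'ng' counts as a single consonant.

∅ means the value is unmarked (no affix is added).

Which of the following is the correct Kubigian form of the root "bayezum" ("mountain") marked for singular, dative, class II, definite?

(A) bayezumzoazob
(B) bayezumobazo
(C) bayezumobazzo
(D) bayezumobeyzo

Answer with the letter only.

C

Attach noun class class II -ob → bayezumob.
Attach case dative -az → bayezumobaz.
number = singular: zero marking, form stays bayezumobaz.
Attach definiteness definite -zo → bayezumobazzo.
Nasal assimilation: no change.
So the correct form is bayezumobazzo, option (C).
(D) bayezumobeyzo is wrong: it uses instrumental instead of dative for case.
(A) bayezumzoazob is wrong: it has the affixes in the wrong order.
(B) bayezumobazo is wrong: it uses indefinite instead of definite for definiteness.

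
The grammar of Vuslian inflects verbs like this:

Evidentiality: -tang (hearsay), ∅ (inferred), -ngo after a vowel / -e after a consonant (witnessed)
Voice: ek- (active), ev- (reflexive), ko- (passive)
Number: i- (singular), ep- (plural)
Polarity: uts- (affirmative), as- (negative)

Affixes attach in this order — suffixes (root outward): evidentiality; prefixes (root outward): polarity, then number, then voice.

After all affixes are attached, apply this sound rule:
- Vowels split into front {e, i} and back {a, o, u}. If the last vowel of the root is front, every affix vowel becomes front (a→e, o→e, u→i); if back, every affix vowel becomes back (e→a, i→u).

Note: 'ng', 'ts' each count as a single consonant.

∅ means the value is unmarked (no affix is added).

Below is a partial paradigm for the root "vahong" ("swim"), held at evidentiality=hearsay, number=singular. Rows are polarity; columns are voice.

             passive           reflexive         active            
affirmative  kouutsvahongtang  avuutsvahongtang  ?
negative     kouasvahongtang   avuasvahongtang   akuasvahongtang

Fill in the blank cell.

akuutsvahongtang

Attach polarity affirmative uts- → utsvahong.
Attach evidentiality hearsay -tang → utsvahongtang.
Attach number singular i- → iutsvahongtang.
Attach voice active ek- → ekiutsvahongtang.
Apply vowel harmony: ekiutsvahongtang → akuutsvahongtang.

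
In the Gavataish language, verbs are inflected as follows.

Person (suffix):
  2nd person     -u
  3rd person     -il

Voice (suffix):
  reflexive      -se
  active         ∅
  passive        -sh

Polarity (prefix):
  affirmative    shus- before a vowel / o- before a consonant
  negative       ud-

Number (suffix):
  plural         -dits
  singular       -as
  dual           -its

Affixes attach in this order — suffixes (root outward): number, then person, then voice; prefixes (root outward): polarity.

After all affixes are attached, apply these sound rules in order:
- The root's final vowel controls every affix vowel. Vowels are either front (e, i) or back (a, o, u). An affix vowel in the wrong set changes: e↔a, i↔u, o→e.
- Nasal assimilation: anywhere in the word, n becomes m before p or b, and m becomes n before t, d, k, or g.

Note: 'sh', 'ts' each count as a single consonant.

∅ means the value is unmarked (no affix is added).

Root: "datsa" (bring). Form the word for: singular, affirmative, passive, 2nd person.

odatsaasush

Attach number singular -as → datsaas.
Attach person 2nd person -u → datsaasu.
Attach polarity affirmative o- (before consonant 'd') → odatsaasu.
Attach voice passive -sh → odatsaasush.
Vowel harmony: no change.
Nasal assimilation: no change.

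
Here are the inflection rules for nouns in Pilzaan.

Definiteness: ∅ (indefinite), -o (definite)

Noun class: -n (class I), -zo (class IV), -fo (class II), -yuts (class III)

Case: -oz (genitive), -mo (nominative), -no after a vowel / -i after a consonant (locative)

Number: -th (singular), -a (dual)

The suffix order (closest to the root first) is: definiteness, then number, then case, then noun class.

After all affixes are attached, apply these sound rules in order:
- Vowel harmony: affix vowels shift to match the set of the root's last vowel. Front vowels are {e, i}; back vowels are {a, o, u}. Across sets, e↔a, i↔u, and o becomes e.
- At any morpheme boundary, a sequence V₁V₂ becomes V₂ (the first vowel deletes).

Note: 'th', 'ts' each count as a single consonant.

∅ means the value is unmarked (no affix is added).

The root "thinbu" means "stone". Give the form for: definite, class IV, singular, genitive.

thinbothozzo

Attach definiteness definite -o → thinbuo.
Attach number singular -th → thinbuoth.
Attach case genitive -oz → thinbuothoz.
Attach noun class class IV -zo → thinbuothozzo.
Vowel harmony: no change.
Apply vowel deletion: thinbuothozzo → thinbothozzo.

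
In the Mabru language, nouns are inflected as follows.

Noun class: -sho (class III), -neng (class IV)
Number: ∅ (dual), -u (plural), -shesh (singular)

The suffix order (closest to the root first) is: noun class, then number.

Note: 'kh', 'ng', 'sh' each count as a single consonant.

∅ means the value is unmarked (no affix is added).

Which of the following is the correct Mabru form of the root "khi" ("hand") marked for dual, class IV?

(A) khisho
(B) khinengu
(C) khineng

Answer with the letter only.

Attach noun class class IV -neng → khineng.
number = dual: zero marking, form stays khineng.
So the correct form is khineng, option (C).
(A) khisho is wrong: it uses class III instead of class IV for noun class.
(B) khinengu is wrong: it uses plural instead of dual for number.

C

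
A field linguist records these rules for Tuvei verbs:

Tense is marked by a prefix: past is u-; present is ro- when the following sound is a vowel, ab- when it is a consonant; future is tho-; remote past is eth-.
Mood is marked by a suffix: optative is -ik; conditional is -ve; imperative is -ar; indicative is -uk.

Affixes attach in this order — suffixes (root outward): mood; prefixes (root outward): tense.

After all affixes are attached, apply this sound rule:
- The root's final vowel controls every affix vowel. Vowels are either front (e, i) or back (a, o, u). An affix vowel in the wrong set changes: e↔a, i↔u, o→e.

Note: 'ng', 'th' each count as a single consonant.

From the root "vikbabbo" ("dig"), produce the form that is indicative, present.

Attach tense present ab- (before consonant 'v') → abvikbabbo.
Attach mood indicative -uk → abvikbabbouk.
Vowel harmony: no change.

abvikbabbouk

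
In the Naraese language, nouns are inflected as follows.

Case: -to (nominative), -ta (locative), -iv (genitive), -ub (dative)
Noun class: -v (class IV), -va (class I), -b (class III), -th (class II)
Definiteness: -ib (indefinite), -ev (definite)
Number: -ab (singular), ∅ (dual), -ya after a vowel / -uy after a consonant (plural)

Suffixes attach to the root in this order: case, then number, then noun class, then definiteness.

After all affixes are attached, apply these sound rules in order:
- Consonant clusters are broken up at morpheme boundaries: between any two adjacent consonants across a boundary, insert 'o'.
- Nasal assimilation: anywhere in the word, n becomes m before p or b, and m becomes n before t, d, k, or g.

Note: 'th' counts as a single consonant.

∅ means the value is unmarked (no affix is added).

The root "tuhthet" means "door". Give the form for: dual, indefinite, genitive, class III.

Attach case genitive -iv → tuhthetiv.
number = dual: zero marking, form stays tuhthetiv.
Attach noun class class III -b → tuhthetivb.
Attach definiteness indefinite -ib → tuhthetivbib.
Apply epenthesis: tuhthetivbib → tuhthetivobib.
Nasal assimilation: no change.

tuhthetivobib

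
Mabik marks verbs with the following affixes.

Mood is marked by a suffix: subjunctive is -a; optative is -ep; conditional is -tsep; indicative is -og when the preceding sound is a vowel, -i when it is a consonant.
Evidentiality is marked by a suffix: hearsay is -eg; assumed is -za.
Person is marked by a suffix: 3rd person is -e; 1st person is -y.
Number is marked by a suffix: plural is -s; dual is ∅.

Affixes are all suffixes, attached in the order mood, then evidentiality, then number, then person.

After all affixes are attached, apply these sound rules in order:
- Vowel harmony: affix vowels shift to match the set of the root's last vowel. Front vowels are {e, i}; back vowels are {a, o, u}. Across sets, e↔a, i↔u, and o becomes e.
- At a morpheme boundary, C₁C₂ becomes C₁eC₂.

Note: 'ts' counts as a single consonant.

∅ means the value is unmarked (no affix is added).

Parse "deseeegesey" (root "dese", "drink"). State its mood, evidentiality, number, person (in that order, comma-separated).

Segment: dese-a-eg-s-y.
mood: -a → subjunctive.
evidentiality: -eg → hearsay.
number: -s → plural.
person: -y → 1st person.

subjunctive, hearsay, plural, 1st person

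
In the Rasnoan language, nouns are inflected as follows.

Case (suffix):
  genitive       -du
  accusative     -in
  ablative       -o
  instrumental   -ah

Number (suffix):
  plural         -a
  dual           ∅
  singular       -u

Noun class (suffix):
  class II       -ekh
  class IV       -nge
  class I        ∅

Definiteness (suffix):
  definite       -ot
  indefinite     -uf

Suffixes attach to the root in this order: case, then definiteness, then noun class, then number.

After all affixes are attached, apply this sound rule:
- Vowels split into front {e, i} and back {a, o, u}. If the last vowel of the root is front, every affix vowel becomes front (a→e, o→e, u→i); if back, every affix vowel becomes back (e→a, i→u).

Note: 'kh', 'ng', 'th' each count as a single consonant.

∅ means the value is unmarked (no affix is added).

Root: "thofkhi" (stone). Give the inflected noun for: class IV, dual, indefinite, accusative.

thofkhiinifnge

Attach case accusative -in → thofkhiin.
Attach definiteness indefinite -uf → thofkhiinuf.
Attach noun class class IV -nge → thofkhiinufnge.
number = dual: zero marking, form stays thofkhiinufnge.
Apply vowel harmony: thofkhiinufnge → thofkhiinifnge.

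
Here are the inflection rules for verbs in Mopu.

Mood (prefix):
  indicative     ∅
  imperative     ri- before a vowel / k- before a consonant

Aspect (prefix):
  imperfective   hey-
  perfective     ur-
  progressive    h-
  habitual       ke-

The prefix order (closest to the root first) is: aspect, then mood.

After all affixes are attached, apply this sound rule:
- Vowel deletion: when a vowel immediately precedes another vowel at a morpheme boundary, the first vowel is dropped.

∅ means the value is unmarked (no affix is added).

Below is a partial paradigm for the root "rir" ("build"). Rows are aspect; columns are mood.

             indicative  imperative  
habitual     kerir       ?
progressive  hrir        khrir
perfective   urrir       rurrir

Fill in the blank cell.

kkerir

Attach aspect habitual ke- → kerir.
Attach mood imperative k- (before consonant 'k') → kkerir.
Vowel deletion: no change.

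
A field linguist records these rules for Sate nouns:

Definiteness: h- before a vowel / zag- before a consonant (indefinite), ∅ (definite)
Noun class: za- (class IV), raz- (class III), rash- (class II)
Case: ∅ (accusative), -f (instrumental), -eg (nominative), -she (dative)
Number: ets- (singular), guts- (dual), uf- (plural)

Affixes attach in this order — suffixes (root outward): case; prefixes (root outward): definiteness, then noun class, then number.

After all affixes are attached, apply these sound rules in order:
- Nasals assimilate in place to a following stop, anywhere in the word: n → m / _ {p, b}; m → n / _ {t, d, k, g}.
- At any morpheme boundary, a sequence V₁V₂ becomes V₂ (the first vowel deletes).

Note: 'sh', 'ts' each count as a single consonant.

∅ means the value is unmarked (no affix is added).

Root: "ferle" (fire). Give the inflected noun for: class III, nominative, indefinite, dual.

gutsrazzagferleg

Attach definiteness indefinite zag- (before consonant 'f') → zagferle.
Attach noun class class III raz- → razzagferle.
Attach case nominative -eg → razzagferleeg.
Attach number dual guts- → gutsrazzagferleeg.
Nasal assimilation: no change.
Apply vowel deletion: gutsrazzagferleeg → gutsrazzagferleg.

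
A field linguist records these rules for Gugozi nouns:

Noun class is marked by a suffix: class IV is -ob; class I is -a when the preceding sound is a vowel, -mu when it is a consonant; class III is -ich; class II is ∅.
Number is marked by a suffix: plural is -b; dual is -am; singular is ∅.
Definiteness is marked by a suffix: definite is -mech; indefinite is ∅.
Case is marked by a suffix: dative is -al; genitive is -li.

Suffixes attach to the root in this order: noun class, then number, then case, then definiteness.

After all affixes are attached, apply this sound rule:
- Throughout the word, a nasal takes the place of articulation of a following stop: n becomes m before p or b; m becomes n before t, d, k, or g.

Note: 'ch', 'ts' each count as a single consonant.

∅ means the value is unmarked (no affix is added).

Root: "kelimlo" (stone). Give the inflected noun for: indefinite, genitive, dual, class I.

Attach noun class class I -a (after vowel 'o') → kelimloa.
Attach number dual -am → kelimloaam.
Attach case genitive -li → kelimloaamli.
definiteness = indefinite: zero marking, form stays kelimloaamli.
Nasal assimilation: no change.

kelimloaamli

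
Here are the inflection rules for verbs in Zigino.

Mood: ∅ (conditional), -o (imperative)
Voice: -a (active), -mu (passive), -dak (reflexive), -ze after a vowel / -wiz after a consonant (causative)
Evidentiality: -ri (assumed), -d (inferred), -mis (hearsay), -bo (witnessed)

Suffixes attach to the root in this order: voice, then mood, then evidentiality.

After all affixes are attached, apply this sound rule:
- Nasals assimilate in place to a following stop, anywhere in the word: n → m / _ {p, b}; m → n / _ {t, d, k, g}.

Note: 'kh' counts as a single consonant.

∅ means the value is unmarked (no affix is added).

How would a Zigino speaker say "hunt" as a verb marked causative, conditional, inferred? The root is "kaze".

kazezed

Attach voice causative -ze (after vowel 'e') → kazeze.
mood = conditional: zero marking, form stays kazeze.
Attach evidentiality inferred -d → kazezed.
Nasal assimilation: no change.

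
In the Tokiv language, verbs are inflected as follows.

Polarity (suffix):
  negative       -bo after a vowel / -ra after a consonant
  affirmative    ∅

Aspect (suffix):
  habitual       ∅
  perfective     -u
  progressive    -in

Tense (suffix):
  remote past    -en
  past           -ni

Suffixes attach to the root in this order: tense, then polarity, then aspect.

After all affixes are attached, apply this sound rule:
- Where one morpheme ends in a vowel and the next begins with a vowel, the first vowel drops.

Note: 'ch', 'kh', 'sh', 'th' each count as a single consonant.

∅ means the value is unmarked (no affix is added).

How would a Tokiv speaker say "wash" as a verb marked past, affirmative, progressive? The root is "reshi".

Attach tense past -ni → reshini.
polarity = affirmative: zero marking, form stays reshini.
Attach aspect progressive -in → reshiniin.
Apply vowel deletion: reshiniin → reshinin.

reshinin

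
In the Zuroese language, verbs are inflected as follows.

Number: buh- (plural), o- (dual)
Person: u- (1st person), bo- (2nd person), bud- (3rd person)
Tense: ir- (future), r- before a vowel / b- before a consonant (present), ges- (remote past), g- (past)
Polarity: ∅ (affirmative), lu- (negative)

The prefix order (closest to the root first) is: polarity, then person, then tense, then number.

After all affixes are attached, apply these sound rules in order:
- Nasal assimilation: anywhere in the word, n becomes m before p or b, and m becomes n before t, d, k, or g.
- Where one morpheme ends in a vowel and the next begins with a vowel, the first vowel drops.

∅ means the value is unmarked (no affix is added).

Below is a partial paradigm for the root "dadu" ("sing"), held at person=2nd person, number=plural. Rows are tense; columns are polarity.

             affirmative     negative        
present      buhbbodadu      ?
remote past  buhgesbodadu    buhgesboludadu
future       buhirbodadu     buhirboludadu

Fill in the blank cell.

Attach polarity negative lu- → ludadu.
Attach person 2nd person bo- → boludadu.
Attach tense present b- (before consonant 'b') → bboludadu.
Attach number plural buh- → buhbboludadu.
Nasal assimilation: no change.
Vowel deletion: no change.

buhbboludadu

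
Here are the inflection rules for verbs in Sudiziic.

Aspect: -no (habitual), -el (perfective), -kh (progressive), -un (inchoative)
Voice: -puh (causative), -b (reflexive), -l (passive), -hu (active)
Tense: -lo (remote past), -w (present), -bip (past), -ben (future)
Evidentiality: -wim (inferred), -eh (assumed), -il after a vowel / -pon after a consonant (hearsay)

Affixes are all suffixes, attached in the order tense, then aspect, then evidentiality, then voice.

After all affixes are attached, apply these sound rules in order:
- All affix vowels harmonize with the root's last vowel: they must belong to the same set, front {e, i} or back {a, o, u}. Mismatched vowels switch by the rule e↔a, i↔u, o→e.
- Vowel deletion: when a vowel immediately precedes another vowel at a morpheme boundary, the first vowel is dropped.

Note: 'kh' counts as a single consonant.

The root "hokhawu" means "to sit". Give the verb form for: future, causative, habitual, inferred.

hokhawubannowumpuh

Attach tense future -ben → hokhawuben.
Attach aspect habitual -no → hokhawubenno.
Attach evidentiality inferred -wim → hokhawubennowim.
Attach voice causative -puh → hokhawubennowimpuh.
Apply vowel harmony: hokhawubennowimpuh → hokhawubannowumpuh.
Vowel deletion: no change.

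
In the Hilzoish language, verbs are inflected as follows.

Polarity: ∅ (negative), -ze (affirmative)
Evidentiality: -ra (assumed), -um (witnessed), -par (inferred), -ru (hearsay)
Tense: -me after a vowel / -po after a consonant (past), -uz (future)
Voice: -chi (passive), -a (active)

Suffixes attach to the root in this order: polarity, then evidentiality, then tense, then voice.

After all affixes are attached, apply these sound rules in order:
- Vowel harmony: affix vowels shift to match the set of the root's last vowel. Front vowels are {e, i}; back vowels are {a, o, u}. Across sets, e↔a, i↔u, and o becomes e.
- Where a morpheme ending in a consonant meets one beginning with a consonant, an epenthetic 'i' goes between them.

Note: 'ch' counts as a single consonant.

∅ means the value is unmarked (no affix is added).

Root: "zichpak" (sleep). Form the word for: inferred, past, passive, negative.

polarity = negative: zero marking, form stays zichpak.
Attach evidentiality inferred -par → zichpakpar.
Attach tense past -po (after consonant 'r') → zichpakparpo.
Attach voice passive -chi → zichpakparpochi.
Apply vowel harmony: zichpakparpochi → zichpakparpochu.
Apply epenthesis: zichpakparpochu → zichpakiparipochu.

zichpakiparipochu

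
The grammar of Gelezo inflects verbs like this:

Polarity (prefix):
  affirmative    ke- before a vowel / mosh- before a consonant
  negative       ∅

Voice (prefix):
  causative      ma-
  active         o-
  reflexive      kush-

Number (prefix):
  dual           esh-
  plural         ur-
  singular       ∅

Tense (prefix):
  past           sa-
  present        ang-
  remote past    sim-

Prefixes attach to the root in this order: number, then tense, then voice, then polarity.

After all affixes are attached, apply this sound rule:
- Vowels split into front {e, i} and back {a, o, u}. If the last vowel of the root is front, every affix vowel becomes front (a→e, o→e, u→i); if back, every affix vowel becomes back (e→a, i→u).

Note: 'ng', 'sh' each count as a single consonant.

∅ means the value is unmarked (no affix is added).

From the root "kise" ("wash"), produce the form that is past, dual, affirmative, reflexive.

Attach number dual esh- → eshkise.
Attach tense past sa- → saeshkise.
Attach voice reflexive kush- → kushsaeshkise.
Attach polarity affirmative mosh- (before consonant 'k') → moshkushsaeshkise.
Apply vowel harmony: moshkushsaeshkise → meshkishseeshkise.

meshkishseeshkise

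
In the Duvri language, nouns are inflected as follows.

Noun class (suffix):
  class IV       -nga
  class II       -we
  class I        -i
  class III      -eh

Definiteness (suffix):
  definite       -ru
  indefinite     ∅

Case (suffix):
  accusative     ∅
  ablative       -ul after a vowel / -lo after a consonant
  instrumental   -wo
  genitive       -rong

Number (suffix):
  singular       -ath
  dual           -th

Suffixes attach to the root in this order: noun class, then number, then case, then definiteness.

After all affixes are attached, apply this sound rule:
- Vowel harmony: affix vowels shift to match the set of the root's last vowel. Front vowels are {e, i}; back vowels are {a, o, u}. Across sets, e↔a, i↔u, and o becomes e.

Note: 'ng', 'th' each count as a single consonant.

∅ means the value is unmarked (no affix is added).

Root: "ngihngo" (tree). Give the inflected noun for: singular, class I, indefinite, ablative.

Attach noun class class I -i → ngihngoi.
Attach number singular -ath → ngihngoiath.
Attach case ablative -lo (after consonant 'th') → ngihngoiathlo.
definiteness = indefinite: zero marking, form stays ngihngoiathlo.
Apply vowel harmony: ngihngoiathlo → ngihngouathlo.

ngihngouathlo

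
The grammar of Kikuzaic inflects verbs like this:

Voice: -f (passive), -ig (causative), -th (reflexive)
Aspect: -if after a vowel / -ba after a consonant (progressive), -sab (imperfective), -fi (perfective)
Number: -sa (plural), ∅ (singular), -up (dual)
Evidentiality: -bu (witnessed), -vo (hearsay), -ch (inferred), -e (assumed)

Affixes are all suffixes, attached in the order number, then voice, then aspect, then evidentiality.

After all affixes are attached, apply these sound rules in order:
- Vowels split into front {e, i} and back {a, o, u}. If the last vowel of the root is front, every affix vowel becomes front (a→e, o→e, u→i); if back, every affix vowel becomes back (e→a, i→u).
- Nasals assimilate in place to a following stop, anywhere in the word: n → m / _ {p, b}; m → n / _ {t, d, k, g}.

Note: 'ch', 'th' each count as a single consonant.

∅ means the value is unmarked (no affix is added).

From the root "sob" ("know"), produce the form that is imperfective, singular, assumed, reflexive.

sobthsaba

number = singular: zero marking, form stays sob.
Attach voice reflexive -th → sobth.
Attach aspect imperfective -sab → sobthsab.
Attach evidentiality assumed -e → sobthsabe.
Apply vowel harmony: sobthsabe → sobthsaba.
Nasal assimilation: no change.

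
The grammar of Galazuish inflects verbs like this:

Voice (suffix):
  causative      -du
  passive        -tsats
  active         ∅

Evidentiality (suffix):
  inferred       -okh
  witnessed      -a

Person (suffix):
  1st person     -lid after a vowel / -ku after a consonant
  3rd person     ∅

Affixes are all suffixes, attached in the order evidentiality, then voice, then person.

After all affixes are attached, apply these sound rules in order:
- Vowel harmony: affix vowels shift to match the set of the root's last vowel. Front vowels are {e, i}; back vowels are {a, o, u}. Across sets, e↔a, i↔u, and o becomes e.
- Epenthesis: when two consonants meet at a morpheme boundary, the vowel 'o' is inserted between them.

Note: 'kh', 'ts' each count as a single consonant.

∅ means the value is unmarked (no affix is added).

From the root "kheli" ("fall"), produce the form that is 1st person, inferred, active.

Attach evidentiality inferred -okh → kheliokh.
voice = active: zero marking, form stays kheliokh.
Attach person 1st person -ku (after consonant 'kh') → kheliokhku.
Apply vowel harmony: kheliokhku → kheliekhki.
Apply epenthesis: kheliekhki → kheliekhoki.

kheliekhoki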